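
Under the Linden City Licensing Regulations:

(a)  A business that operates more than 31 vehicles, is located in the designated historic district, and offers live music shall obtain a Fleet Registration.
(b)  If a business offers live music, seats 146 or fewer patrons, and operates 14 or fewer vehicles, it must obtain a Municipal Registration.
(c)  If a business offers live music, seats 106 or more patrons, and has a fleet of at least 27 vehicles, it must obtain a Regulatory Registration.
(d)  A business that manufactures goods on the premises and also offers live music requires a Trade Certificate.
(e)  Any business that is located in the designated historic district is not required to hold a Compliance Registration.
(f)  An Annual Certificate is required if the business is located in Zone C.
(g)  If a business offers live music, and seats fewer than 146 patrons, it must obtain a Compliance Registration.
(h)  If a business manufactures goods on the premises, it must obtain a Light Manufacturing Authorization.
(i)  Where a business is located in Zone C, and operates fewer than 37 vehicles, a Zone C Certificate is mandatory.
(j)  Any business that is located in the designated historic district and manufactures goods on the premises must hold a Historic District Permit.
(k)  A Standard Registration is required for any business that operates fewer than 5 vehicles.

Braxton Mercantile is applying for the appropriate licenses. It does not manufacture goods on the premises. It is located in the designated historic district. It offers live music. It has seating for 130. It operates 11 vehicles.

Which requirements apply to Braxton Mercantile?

(a) vehicles 11 ≤ 31; is located in the designated historic district; offers live music → Fleet Registration not required.
(b) offers live music; seating 130 ≤ 146; vehicles 11 ≤ 14 → Municipal Registration required.
(c) offers live music; seating 130 ≥ 106; vehicles 11 < 27 → Regulatory Registration not required.
(d) does not manufacture goods on the premises; offers live music → Trade Certificate not required.
(e) is located in the designated historic district → exempt from Compliance Registration.
(f) is located in the designated historic district (not: is located in Zone C) → Annual Certificate not required.
(g) offers live music; seating 130 < 146 → Compliance Registration required.
(h) does not manufacture goods on the premises → Light Manufacturing Authorization not required.
(i) is located in the designated historic district (not: is located in Zone C); vehicles 11 < 37 → Zone C Certificate not required.
(j) is located in the designated historic district; does not manufacture goods on the premises → Historic District Permit not required.
(k) vehicles 11 ≥ 5 → Standard Registration not required.

Municipal Registration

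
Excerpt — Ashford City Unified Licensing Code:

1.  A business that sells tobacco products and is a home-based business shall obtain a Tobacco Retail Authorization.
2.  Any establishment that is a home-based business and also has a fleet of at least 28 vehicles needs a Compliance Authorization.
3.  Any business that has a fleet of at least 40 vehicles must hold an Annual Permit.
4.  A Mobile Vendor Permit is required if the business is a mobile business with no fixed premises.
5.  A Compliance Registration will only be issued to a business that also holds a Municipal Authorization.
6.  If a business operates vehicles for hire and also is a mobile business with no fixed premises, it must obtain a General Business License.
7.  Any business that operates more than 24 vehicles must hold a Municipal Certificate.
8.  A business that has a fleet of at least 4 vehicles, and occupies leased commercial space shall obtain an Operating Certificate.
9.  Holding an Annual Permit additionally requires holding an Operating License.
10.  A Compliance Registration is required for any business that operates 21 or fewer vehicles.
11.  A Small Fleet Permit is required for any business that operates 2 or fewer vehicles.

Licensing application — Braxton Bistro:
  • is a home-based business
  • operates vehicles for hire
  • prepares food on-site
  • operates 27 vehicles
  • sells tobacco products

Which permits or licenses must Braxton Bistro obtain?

Municipal Certificate, Tobacco Retail Authorization

1. sells tobacco products; is a home-based business → Tobacco Retail Authorization required.
2. is a home-based business; vehicles 27 < 28 → Compliance Authorization not required.
3. vehicles 27 < 40 → Annual Permit not required.
4. is a home-based business (not: is a mobile business with no fixed premises) → Mobile Vendor Permit not required.
5. Compliance Registration is not required → no effect.
6. operates vehicles for hire; is a home-based business (not: is a mobile business with no fixed premises) → General Business License not required.
7. vehicles 27 > 24 → Municipal Certificate required.
8. vehicles 27 ≥ 4; is a home-based business (not: occupies leased commercial space) → Operating Certificate not required.
9. Annual Permit is not required → no effect.
10. vehicles 27 > 21 → Compliance Registration not required.
11. vehicles 27 > 2 → Small Fleet Permit not required.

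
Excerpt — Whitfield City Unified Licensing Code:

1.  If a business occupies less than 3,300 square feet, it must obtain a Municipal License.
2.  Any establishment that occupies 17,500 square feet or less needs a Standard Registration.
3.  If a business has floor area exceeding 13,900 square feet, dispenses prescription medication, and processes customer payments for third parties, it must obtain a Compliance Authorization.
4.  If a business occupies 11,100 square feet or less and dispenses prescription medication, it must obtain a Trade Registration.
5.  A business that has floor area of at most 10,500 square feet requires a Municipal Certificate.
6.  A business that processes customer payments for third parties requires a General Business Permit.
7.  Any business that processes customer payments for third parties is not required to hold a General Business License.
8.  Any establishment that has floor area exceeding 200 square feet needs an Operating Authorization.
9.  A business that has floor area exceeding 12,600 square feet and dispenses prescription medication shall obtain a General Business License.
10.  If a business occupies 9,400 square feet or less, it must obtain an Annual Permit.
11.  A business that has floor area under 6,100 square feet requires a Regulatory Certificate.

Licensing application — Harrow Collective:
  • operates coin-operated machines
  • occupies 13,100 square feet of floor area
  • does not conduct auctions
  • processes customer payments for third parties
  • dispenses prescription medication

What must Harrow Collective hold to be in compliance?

1. floor area 13,100 square feet ≥ 3,300 square feet → Municipal License not required.
2. floor area 13,100 square feet ≤ 17,500 square feet → Standard Registration required.
3. floor area 13,100 square feet ≤ 13,900 square feet; dispenses prescription medication; processes customer payments for third parties → Compliance Authorization not required.
4. floor area 13,100 square feet > 11,100 square feet; dispenses prescription medication → Trade Registration not required.
5. floor area 13,100 square feet > 10,500 square feet → Municipal Certificate not required.
6. processes customer payments for third parties → General Business Permit required.
7. processes customer payments for third parties → exempt from General Business License.
8. floor area 13,100 square feet > 200 square feet → Operating Authorization required.
9. floor area 13,100 square feet > 12,600 square feet; dispenses prescription medication → General Business License required.
10. floor area 13,100 square feet > 9,400 square feet → Annual Permit not required.
11. floor area 13,100 square feet ≥ 6,100 square feet → Regulatory Certificate not required.

General Business Permit, Operating Authorization, Standard Registration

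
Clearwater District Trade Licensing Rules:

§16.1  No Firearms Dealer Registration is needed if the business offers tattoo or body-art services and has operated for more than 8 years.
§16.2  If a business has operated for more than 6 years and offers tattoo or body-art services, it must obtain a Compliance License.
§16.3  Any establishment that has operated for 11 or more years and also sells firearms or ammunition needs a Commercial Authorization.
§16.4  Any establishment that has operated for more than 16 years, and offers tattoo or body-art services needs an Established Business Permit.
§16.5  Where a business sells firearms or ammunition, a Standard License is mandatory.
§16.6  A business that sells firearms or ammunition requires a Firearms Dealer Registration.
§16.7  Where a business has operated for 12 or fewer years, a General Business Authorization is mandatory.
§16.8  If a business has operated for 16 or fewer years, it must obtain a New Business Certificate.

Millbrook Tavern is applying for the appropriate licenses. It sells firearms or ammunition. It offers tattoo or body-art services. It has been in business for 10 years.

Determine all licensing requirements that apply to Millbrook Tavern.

Compliance License, General Business Authorization, New Business Certificate, Standard License

§16.1 offers tattoo or body-art services; years in business 10 > 8 → exempt from Firearms Dealer Registration.
§16.2 years in business 10 > 6; offers tattoo or body-art services → Compliance License required.
§16.3 years in business 10 < 11; sells firearms or ammunition → Commercial Authorization not required.
§16.4 years in business 10 ≤ 16; offers tattoo or body-art services → Established Business Permit not required.
§16.5 sells firearms or ammunition → Standard License required.
§16.6 sells firearms or ammunition → Firearms Dealer Registration required.
§16.7 years in business 10 ≤ 12 → General Business Authorization required.
§16.8 years in business 10 ≤ 16 → New Business Certificate required.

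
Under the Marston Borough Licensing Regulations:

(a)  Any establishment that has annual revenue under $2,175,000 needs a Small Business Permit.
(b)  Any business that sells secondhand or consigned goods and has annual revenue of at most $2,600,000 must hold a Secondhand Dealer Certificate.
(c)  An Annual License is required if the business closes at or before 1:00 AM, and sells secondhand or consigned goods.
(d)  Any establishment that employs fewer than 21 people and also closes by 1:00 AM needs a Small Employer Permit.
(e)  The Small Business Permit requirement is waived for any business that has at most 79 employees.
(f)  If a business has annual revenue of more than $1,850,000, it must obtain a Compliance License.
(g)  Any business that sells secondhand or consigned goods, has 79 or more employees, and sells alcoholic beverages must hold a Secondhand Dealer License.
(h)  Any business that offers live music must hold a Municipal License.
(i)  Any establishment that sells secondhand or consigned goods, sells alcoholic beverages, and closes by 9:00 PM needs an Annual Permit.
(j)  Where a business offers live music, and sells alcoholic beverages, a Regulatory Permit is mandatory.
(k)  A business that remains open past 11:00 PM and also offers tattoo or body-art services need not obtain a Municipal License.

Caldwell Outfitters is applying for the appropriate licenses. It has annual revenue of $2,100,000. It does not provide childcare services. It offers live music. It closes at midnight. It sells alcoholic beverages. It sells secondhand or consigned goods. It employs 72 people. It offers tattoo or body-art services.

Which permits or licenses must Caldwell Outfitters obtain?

(a) revenue $2,100,000 < $2,175,000 → Small Business Permit required.
(b) sells secondhand or consigned goods; revenue $2,100,000 ≤ $2,600,000 → Secondhand Dealer Certificate required.
(c) closes midnight, at/before 1:00 AM; sells secondhand or consigned goods → Annual License required.
(d) employees 72 ≥ 21; closes midnight, at/before 1:00 AM → Small Employer Permit not required.
(e) employees 72 ≤ 79 → exempt from Small Business Permit.
(f) revenue $2,100,000 > $1,850,000 → Compliance License required.
(g) sells secondhand or consigned goods; employees 72 < 79; sells alcoholic beverages → Secondhand Dealer License not required.
(h) offers live music → Municipal License required.
(i) sells secondhand or consigned goods; sells alcoholic beverages; closes midnight, after 9:00 PM → Annual Permit not required.
(j) offers live music; sells alcoholic beverages → Regulatory Permit required.
(k) closes midnight, after 11:00 PM; offers tattoo or body-art services → exempt from Municipal License.

Annual License, Compliance License, Regulatory Permit, Secondhand Dealer Certificate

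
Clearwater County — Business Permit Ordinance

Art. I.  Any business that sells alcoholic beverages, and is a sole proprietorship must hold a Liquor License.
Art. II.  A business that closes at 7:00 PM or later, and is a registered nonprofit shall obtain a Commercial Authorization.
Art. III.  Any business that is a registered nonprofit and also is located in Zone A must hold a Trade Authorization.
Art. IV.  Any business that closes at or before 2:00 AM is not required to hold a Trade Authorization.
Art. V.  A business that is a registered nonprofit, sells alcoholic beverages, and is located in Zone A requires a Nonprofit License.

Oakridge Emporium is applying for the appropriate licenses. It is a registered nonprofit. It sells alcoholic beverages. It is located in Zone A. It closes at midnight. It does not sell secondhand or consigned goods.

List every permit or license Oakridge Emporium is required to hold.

Art. I. sells alcoholic beverages; is a registered nonprofit (not: is a sole proprietorship) → Liquor License not required.
Art. II. closes midnight, after 7:00 PM; is a registered nonprofit → Commercial Authorization required.
Art. III. is a registered nonprofit; is located in Zone A → Trade Authorization required.
Art. IV. closes midnight, at/before 2:00 AM → exempt from Trade Authorization.
Art. V. is a registered nonprofit; sells alcoholic beverages; is located in Zone A → Nonprofit License required.

Commercial Authorization, Nonprofit License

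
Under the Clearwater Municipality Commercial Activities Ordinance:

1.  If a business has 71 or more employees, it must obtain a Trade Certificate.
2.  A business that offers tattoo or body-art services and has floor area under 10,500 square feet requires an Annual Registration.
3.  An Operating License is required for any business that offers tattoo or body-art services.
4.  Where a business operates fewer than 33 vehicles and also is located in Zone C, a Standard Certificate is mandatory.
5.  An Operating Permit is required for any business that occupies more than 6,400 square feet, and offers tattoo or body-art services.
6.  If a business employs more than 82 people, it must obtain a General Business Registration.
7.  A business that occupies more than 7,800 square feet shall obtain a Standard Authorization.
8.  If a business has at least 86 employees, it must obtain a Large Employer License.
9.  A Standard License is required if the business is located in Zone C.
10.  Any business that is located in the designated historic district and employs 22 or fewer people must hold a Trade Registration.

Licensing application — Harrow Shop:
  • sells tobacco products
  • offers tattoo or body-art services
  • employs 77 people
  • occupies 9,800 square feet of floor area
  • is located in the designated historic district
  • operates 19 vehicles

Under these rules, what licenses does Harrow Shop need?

1. employees 77 ≥ 71 → Trade Certificate required.
2. offers tattoo or body-art services; floor area 9,800 square feet < 10,500 square feet → Annual Registration required.
3. offers tattoo or body-art services → Operating License required.
4. vehicles 19 < 33; is located in the designated historic district (not: is located in Zone C) → Standard Certificate not required.
5. floor area 9,800 square feet > 6,400 square feet; offers tattoo or body-art services → Operating Permit required.
6. employees 77 ≤ 82 → General Business Registration not required.
7. floor area 9,800 square feet > 7,800 square feet → Standard Authorization required.
8. employees 77 < 86 → Large Employer License not required.
9. is located in the designated historic district (not: is located in Zone C) → Standard License not required.
10. is located in the designated historic district; employees 77 > 22 → Trade Registration not required.

Annual Registration, Operating License, Operating Permit, Standard Authorization, Trade Certificate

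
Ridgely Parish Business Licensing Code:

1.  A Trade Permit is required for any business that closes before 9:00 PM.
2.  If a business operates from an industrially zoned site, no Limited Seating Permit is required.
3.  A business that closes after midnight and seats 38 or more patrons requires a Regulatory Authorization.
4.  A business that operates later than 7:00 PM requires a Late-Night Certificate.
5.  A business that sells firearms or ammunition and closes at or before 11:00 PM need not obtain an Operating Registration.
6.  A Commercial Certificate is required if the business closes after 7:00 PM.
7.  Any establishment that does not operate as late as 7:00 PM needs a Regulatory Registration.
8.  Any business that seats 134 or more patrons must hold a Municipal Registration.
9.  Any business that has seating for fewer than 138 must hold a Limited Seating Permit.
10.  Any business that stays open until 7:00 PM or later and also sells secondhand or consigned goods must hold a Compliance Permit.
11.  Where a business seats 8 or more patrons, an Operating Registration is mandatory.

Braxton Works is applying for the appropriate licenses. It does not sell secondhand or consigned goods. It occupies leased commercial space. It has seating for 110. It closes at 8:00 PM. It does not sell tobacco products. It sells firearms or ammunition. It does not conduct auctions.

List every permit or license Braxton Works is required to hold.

1. closes 8:00 PM, at/before 9:00 PM → Trade Permit required.
2. occupies leased commercial space (not: operates from an industrially zoned site) → Limited Seating Permit exemption does not apply.
3. closes 8:00 PM, at/before midnight; seating 110 ≥ 38 → Regulatory Authorization not required.
4. closes 8:00 PM, after 7:00 PM → Late-Night Certificate required.
5. sells firearms or ammunition; closes 8:00 PM, at/before 11:00 PM → exempt from Operating Registration.
6. closes 8:00 PM, after 7:00 PM → Commercial Certificate required.
7. closes 8:00 PM, after 7:00 PM → Regulatory Registration not required.
8. seating 110 < 134 → Municipal Registration not required.
9. seating 110 < 138 → Limited Seating Permit required.
10. closes 8:00 PM, after 7:00 PM; does not sell secondhand or consigned goods → Compliance Permit not required.
11. seating 110 ≥ 8 → Operating Registration required.

Commercial Certificate, Late-Night Certificate, Limited Seating Permit, Trade Permit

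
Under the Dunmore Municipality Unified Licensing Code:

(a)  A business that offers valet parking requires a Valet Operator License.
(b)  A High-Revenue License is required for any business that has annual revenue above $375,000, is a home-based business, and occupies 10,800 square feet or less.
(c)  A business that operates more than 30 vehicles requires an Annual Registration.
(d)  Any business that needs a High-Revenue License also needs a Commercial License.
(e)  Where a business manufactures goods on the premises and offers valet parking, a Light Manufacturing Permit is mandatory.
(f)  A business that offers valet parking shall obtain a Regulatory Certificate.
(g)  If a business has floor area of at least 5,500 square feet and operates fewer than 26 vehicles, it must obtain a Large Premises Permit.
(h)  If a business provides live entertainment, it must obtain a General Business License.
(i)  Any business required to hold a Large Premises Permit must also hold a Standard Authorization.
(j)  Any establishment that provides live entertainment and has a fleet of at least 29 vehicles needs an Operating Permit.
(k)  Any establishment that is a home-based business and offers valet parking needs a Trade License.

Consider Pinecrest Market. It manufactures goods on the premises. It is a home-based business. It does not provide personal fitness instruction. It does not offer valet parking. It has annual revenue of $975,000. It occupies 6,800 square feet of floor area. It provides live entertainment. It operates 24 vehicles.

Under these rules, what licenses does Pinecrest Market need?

(a) does not offer valet parking → Valet Operator License not required.
(b) revenue $975,000 > $375,000; is a home-based business; floor area 6,800 square feet ≤ 10,800 square feet → High-Revenue License required.
(c) vehicles 24 ≤ 30 → Annual Registration not required.
(d) High-Revenue License is required → Commercial License also required.
(e) manufactures goods on the premises; does not offer valet parking → Light Manufacturing Permit not required.
(f) does not offer valet parking → Regulatory Certificate not required.
(g) floor area 6,800 square feet ≥ 5,500 square feet; vehicles 24 < 26 → Large Premises Permit required.
(h) provides live entertainment → General Business License required.
(i) Large Premises Permit is required → Standard Authorization also required.
(j) provides live entertainment; vehicles 24 < 29 → Operating Permit not required.
(k) is a home-based business; does not offer valet parking → Trade License not required.

Commercial License, General Business License, High-Revenue License, Large Premises Permit, Standard Authorization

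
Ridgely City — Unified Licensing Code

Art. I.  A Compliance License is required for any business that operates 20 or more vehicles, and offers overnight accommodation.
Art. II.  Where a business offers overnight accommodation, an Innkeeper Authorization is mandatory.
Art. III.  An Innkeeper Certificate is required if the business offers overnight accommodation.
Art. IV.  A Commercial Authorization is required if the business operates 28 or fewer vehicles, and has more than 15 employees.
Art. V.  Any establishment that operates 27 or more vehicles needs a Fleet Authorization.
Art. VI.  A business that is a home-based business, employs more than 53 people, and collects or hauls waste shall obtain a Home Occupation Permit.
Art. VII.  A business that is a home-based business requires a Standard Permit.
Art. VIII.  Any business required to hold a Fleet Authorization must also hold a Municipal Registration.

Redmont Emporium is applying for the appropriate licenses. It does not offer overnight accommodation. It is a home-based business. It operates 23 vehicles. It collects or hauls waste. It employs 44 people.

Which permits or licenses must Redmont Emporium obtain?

Commercial Authorization, Standard Permit

Art. I. vehicles 23 ≥ 20; does not offer overnight accommodation → Compliance License not required.
Art. II. does not offer overnight accommodation → Innkeeper Authorization not required.
Art. III. does not offer overnight accommodation → Innkeeper Certificate not required.
Art. IV. vehicles 23 ≤ 28; employees 44 > 15 → Commercial Authorization required.
Art. V. vehicles 23 < 27 → Fleet Authorization not required.
Art. VI. is a home-based business; employees 44 ≤ 53; collects or hauls waste → Home Occupation Permit not required.
Art. VII. is a home-based business → Standard Permit required.
Art. VIII. Fleet Authorization is not required → no effect.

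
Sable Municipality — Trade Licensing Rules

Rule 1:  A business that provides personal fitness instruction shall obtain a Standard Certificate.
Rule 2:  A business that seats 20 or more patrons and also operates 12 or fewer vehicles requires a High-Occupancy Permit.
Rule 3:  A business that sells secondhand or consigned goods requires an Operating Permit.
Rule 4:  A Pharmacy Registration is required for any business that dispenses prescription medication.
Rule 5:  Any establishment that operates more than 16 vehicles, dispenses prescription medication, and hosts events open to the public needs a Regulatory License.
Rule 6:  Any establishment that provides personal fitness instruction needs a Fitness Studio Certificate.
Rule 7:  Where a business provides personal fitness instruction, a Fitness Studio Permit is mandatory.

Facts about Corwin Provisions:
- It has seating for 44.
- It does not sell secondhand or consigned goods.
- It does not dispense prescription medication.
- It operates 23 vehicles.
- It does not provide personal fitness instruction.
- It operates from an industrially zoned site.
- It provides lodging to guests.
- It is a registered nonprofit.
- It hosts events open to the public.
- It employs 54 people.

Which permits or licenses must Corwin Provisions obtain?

Rule 1: does not provide personal fitness instruction → Standard Certificate not required.
Rule 2: seating 44 ≥ 20; vehicles 23 > 12 → High-Occupancy Permit not required.
Rule 3: does not sell secondhand or consigned goods → Operating Permit not required.
Rule 4: does not dispense prescription medication → Pharmacy Registration not required.
Rule 5: vehicles 23 > 16; does not dispense prescription medication; hosts events open to the public → Regulatory License not required.
Rule 6: does not provide personal fitness instruction → Fitness Studio Certificate not required.
Rule 7: does not provide personal fitness instruction → Fitness Studio Permit not required.

None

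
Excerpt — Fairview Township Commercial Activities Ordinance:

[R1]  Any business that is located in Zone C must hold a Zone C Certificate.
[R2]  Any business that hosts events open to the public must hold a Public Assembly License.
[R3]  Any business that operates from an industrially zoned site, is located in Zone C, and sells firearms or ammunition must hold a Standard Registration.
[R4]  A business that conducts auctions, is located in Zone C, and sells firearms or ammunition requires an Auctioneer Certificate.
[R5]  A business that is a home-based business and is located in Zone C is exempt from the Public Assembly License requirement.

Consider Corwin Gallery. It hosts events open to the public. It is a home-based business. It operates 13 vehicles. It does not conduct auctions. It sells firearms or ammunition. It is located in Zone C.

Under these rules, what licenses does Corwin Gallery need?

Zone C Certificate

[R1] is located in Zone C → Zone C Certificate required.
[R2] hosts events open to the public → Public Assembly License required.
[R3] is a home-based business (not: operates from an industrially zoned site); is located in Zone C; sells firearms or ammunition → Standard Registration not required.
[R4] does not conduct auctions; is located in Zone C; sells firearms or ammunition → Auctioneer Certificate not required.
[R5] is a home-based business; is located in Zone C → exempt from Public Assembly License.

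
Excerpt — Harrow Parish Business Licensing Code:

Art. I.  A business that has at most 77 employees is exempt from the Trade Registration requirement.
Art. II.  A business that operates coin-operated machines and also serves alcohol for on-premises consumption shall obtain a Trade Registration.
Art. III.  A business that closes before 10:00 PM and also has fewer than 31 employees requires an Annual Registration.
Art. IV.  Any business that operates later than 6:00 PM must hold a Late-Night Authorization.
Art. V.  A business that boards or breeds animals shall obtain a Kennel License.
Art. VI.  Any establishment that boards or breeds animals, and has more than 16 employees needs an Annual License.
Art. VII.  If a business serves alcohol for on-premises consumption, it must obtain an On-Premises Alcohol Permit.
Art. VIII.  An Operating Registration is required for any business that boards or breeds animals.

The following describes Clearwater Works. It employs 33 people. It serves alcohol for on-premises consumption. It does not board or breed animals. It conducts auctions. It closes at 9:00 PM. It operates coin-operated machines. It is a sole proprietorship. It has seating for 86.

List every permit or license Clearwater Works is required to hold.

Art. I. employees 33 ≤ 77 → exempt from Trade Registration.
Art. II. operates coin-operated machines; serves alcohol for on-premises consumption → Trade Registration required.
Art. III. closes 9:00 PM, at/before 10:00 PM; employees 33 ≥ 31 → Annual Registration not required.
Art. IV. closes 9:00 PM, after 6:00 PM → Late-Night Authorization required.
Art. V. does not board or breed animals → Kennel License not required.
Art. VI. does not board or breed animals; employees 33 > 16 → Annual License not required.
Art. VII. serves alcohol for on-premises consumption → On-Premises Alcohol Permit required.
Art. VIII. does not board or breed animals → Operating Registration not required.

Late-Night Authorization, On-Premises Alcohol Permit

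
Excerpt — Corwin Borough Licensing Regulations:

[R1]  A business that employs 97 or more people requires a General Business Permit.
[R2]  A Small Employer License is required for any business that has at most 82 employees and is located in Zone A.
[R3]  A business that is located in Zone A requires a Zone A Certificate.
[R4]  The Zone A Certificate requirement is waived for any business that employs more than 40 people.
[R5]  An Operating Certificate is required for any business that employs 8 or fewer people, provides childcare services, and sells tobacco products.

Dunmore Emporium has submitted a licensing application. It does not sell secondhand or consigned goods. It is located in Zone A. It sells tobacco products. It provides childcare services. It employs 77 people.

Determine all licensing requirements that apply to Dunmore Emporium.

Small Employer License

[R1] employees 77 < 97 → General Business Permit not required.
[R2] employees 77 ≤ 82; is located in Zone A → Small Employer License required.
[R3] is located in Zone A → Zone A Certificate required.
[R4] employees 77 > 40 → exempt from Zone A Certificate.
[R5] employees 77 > 8; provides childcare services; sells tobacco products → Operating Certificate not required.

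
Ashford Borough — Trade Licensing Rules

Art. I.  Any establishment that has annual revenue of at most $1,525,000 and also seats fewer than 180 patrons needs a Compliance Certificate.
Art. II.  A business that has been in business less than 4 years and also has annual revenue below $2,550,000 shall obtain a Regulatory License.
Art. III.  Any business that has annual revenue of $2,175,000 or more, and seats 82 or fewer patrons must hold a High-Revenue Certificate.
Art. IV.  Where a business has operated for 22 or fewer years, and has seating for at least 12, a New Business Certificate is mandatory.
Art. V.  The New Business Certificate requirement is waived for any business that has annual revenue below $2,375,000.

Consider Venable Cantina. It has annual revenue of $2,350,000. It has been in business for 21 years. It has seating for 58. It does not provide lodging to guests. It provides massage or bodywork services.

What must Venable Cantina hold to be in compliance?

High-Revenue Certificate

Art. I. revenue $2,350,000 > $1,525,000; seating 58 < 180 → Compliance Certificate not required.
Art. II. years in business 21 ≥ 4; revenue $2,350,000 < $2,550,000 → Regulatory License not required.
Art. III. revenue $2,350,000 ≥ $2,175,000; seating 58 ≤ 82 → High-Revenue Certificate required.
Art. IV. years in business 21 ≤ 22; seating 58 ≥ 12 → New Business Certificate required.
Art. V. revenue $2,350,000 < $2,375,000 → exempt from New Business Certificate.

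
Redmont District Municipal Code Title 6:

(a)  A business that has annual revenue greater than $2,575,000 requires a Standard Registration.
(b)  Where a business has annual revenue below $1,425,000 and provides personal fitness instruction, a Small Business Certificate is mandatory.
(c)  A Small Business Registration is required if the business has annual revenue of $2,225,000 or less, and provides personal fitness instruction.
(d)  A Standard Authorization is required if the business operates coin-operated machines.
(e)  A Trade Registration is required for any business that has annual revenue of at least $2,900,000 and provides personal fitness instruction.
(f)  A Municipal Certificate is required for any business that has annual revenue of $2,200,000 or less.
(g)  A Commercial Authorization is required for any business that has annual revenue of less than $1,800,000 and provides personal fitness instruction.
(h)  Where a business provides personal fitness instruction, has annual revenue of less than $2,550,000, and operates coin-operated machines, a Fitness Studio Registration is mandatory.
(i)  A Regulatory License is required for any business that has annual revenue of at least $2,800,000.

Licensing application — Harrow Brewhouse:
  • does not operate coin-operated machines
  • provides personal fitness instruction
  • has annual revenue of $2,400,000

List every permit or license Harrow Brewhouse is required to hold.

(a) revenue $2,400,000 ≤ $2,575,000 → Standard Registration not required.
(b) revenue $2,400,000 ≥ $1,425,000; provides personal fitness instruction → Small Business Certificate not required.
(c) revenue $2,400,000 > $2,225,000; provides personal fitness instruction → Small Business Registration not required.
(d) does not operate coin-operated machines → Standard Authorization not required.
(e) revenue $2,400,000 < $2,900,000; provides personal fitness instruction → Trade Registration not required.
(f) revenue $2,400,000 > $2,200,000 → Municipal Certificate not required.
(g) revenue $2,400,000 ≥ $1,800,000; provides personal fitness instruction → Commercial Authorization not required.
(h) provides personal fitness instruction; revenue $2,400,000 < $2,550,000; does not operate coin-operated machines → Fitness Studio Registration not required.
(i) revenue $2,400,000 < $2,800,000 → Regulatory License not required.

None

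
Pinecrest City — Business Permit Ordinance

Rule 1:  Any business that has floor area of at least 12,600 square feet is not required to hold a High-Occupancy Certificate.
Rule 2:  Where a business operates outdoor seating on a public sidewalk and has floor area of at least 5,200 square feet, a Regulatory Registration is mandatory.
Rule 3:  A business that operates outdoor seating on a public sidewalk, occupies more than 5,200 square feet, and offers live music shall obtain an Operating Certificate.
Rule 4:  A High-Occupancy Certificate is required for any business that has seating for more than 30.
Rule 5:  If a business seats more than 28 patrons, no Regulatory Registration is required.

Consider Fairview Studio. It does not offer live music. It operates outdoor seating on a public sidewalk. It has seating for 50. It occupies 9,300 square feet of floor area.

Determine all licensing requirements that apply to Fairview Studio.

Rule 1: floor area 9,300 square feet < 12,600 square feet → High-Occupancy Certificate exemption does not apply.
Rule 2: operates outdoor seating on a public sidewalk; floor area 9,300 square feet ≥ 5,200 square feet → Regulatory Registration required.
Rule 3: operates outdoor seating on a public sidewalk; floor area 9,300 square feet > 5,200 square feet; does not offer live music → Operating Certificate not required.
Rule 4: seating 50 > 30 → High-Occupancy Certificate required.
Rule 5: seating 50 > 28 → exempt from Regulatory Registration.

High-Occupancy Certificate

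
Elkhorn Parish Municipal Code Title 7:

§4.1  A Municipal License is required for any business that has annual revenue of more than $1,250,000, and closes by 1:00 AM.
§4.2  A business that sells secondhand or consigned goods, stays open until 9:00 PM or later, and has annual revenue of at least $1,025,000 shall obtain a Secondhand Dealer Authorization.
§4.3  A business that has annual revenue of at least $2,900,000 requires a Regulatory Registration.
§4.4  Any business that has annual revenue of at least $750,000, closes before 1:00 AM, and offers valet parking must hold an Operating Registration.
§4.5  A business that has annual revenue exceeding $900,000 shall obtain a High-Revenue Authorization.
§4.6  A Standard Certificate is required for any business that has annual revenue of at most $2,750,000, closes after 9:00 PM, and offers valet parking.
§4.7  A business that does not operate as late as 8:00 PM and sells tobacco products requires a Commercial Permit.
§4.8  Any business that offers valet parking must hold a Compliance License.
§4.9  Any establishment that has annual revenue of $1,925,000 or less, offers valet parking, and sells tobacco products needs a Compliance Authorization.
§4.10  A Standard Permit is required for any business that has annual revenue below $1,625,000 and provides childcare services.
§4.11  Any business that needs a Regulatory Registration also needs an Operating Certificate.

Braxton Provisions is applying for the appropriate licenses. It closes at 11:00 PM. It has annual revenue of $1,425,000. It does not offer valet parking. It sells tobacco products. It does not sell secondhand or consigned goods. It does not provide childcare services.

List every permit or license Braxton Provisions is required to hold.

High-Revenue Authorization, Municipal License

§4.1 revenue $1,425,000 > $1,250,000; closes 11:00 PM, at/before 1:00 AM → Municipal License required.
§4.2 does not sell secondhand or consigned goods; closes 11:00 PM, after 9:00 PM; revenue $1,425,000 ≥ $1,025,000 → Secondhand Dealer Authorization not required.
§4.3 revenue $1,425,000 < $2,900,000 → Regulatory Registration not required.
§4.4 revenue $1,425,000 ≥ $750,000; closes 11:00 PM, at/before 1:00 AM; does not offer valet parking → Operating Registration not required.
§4.5 revenue $1,425,000 > $900,000 → High-Revenue Authorization required.
§4.6 revenue $1,425,000 ≤ $2,750,000; closes 11:00 PM, after 9:00 PM; does not offer valet parking → Standard Certificate not required.
§4.7 closes 11:00 PM, after 8:00 PM; sells tobacco products → Commercial Permit not required.
§4.8 does not offer valet parking → Compliance License not required.
§4.9 revenue $1,425,000 ≤ $1,925,000; does not offer valet parking; sells tobacco products → Compliance Authorization not required.
§4.10 revenue $1,425,000 < $1,625,000; does not provide childcare services → Standard Permit not required.
§4.11 Regulatory Registration is not required → no effect.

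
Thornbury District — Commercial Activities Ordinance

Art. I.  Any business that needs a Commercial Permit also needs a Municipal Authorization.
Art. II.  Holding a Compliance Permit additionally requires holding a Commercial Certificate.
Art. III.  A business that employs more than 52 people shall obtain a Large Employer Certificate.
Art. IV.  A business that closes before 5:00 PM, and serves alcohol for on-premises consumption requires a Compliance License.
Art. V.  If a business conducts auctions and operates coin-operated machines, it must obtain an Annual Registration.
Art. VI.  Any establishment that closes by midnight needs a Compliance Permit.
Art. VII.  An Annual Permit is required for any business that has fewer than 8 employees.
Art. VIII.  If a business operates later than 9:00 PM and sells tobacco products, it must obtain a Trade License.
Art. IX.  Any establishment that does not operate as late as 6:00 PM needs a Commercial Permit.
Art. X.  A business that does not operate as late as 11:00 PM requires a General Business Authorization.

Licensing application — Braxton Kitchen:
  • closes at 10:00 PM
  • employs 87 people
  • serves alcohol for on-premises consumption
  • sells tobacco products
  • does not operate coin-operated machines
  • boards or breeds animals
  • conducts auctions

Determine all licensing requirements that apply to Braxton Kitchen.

Art. I. Commercial Permit is not required → no effect.
Art. II. Compliance Permit is required → Commercial Certificate also required.
Art. III. employees 87 > 52 → Large Employer Certificate required.
Art. IV. closes 10:00 PM, after 5:00 PM; serves alcohol for on-premises consumption → Compliance License not required.
Art. V. conducts auctions; does not operate coin-operated machines → Annual Registration not required.
Art. VI. closes 10:00 PM, at/before midnight → Compliance Permit required.
Art. VII. employees 87 ≥ 8 → Annual Permit not required.
Art. VIII. closes 10:00 PM, after 9:00 PM; sells tobacco products → Trade License required.
Art. IX. closes 10:00 PM, after 6:00 PM → Commercial Permit not required.
Art. X. closes 10:00 PM, at/before 11:00 PM → General Business Authorization required.

Commercial Certificate, Compliance Permit, General Business Authorization, Large Employer Certificate, Trade License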